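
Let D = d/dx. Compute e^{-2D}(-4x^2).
- 4 x^{2} + 16 x - 16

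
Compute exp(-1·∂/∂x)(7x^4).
7 x^{4} - 28 x^{3} + 42 x^{2} - 28 x + 7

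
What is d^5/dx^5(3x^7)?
7560 x^{2}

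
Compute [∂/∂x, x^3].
3 x^{2}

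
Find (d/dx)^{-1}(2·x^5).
\frac{x^{6}}{3}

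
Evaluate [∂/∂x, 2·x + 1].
2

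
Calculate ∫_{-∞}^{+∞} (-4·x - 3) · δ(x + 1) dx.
1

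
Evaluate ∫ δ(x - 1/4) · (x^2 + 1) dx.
\frac{17}{16}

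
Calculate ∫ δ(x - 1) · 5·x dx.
5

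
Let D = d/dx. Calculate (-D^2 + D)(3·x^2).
6 x - 6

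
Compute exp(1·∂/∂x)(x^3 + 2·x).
x^{3} + 3 x^{2} + 5 x + 3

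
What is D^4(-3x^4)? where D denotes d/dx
-72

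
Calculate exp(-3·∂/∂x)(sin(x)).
\sin{\left(x - 3 \right)}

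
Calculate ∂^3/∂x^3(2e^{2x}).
16 e^{2 x}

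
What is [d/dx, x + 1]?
1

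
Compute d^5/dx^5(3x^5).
360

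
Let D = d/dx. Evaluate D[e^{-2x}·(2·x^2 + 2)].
4 \left(- x^{2} + x - 1\right) e^{- 2 x}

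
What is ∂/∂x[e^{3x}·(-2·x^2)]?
2 x \left(- 3 x - 2\right) e^{3 x}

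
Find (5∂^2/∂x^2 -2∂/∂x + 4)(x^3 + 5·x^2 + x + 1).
4 x^{3} + 14 x^{2} + 14 x + 52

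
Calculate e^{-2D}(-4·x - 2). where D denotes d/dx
6 - 4 x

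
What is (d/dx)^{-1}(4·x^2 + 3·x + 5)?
\frac{4 x^{3}}{3} + \frac{3 x^{2}}{2} + 5 x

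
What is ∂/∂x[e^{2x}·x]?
\left(2 x + 1\right) e^{2 x}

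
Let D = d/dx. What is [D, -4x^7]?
- 28 x^{6}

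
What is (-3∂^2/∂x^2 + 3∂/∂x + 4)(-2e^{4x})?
64 e^{4 x}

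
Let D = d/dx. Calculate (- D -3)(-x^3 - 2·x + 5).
3 x^{3} + 3 x^{2} + 6 x - 13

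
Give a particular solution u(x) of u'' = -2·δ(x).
-|x|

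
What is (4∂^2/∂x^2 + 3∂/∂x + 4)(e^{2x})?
26 e^{2 x}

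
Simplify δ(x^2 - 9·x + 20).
\frac{\delta(x - 5) + \delta(x - 4)}{1}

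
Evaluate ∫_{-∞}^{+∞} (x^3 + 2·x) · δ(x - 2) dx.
12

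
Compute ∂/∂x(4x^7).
28 x^{6}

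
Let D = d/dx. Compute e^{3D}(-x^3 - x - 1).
- x^{3} - 9 x^{2} - 28 x - 31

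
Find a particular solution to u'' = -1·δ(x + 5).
-\frac{|x + 5|}{2}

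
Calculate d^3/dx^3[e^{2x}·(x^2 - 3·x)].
8 \left(x^{2} - 3\right) e^{2 x}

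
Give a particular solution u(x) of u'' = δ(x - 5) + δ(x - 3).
\frac{|x - 5|}{2} + \frac{|x - 3|}{2}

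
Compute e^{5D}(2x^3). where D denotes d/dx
2 x^{3} + 30 x^{2} + 150 x + 250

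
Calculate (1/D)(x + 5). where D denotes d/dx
\frac{x^{2}}{2} + 5 x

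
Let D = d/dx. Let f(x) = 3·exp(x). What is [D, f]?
3 e^{x}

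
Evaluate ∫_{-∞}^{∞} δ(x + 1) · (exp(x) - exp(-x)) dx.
- 2 \sinh{\left(1 \right)}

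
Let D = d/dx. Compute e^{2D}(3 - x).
1 - x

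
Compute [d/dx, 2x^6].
12 x^{5}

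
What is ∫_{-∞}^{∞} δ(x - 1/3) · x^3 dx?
\frac{1}{27}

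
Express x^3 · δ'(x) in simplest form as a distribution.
0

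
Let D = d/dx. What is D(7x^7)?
49 x^{6}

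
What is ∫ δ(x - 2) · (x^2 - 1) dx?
3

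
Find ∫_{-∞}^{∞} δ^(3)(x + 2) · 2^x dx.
- \frac{\log{\left(2 \right)}^{3}}{4}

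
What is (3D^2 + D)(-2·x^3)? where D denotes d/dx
6 x \left(- x - 6\right)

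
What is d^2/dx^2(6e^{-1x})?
6 e^{- x}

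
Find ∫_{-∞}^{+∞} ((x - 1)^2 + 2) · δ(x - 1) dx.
2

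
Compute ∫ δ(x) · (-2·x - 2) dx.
-2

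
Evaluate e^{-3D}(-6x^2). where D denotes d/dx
- 6 x^{2} + 36 x - 54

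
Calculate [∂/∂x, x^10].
10 x^{9}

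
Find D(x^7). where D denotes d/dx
7 x^{6}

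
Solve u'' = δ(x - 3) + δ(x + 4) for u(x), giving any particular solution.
\frac{|x - 3|}{2} + \frac{|x + 4|}{2}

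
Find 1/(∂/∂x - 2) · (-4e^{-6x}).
\frac{e^{- 6 x}}{2}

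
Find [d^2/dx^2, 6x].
12\frac{d}{dx}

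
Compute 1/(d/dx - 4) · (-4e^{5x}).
- 4 e^{5 x}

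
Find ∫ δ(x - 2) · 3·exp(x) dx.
3 e^{2}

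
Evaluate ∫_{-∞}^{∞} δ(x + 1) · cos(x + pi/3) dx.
\sin{\left(\frac{\pi}{6} + 1 \right)}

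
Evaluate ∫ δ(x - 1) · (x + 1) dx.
2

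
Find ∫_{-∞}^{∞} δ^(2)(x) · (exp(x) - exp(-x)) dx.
0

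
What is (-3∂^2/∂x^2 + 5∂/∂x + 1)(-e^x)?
- 3 e^{x}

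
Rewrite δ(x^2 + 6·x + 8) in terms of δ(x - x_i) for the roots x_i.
\frac{\delta(x + 4) + \delta(x + 2)}{2}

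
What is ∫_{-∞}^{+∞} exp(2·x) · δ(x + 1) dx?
e^{-2}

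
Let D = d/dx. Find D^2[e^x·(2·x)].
2 \left(x + 2\right) e^{x}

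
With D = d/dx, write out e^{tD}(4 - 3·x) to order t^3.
- 3 t - 3 x + 4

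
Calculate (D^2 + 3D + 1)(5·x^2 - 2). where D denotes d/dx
5 x^{2} + 30 x + 8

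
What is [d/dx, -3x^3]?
- 9 x^{2}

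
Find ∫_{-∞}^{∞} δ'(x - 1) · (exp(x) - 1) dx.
- e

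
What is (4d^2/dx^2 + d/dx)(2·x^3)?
6 x \left(x + 8\right)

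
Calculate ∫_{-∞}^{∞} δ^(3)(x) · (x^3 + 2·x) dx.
-6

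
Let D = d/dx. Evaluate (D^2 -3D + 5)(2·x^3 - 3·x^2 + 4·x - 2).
10 x^{3} - 33 x^{2} + 50 x - 28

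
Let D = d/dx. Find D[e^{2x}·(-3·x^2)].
6 x \left(- x - 1\right) e^{2 x}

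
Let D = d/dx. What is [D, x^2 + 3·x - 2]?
2 x + 3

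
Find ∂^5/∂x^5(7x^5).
840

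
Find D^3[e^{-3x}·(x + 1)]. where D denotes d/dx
- 27 x e^{- 3 x}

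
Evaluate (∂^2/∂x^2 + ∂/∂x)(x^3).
3 x \left(x + 2\right)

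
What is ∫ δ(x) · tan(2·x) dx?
0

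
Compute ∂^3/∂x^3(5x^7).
1050 x^{4}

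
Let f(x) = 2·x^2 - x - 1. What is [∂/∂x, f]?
4 x - 1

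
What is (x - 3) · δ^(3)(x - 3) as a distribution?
-3\delta^{(2)}(x - 3)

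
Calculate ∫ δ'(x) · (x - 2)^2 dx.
4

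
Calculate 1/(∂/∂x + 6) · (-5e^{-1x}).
- e^{- x}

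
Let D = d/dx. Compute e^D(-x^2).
- x^{2} - 2 x - 1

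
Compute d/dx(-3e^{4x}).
- 12 e^{4 x}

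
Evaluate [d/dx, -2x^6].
- 12 x^{5}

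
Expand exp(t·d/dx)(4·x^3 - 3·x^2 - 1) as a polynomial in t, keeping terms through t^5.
4 t^{3} + t^{2} \left(12 x - 3\right) + 6 t x \left(2 x - 1\right) + 4 x^{3} - 3 x^{2} - 1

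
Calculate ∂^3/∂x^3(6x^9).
3024 x^{6}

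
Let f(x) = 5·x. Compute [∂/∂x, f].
5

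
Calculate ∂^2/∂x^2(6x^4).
72 x^{2}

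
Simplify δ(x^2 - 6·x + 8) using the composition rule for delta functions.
\frac{\delta(x - 2) + \delta(x - 4)}{2}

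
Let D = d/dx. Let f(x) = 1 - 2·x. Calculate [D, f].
-2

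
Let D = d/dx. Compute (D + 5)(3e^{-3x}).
6 e^{- 3 x}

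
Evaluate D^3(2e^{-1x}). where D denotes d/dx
- 2 e^{- x}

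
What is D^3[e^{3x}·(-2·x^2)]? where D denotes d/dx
\left(- 54 x^{2} - 108 x - 36\right) e^{3 x}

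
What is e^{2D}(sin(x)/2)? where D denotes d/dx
\frac{\sin{\left(x + 2 \right)}}{2}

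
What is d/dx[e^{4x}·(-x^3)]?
x^{2} \left(- 4 x - 3\right) e^{4 x}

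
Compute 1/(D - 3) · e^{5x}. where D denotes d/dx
\frac{e^{5 x}}{2}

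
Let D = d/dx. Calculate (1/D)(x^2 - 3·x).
\frac{x^{3}}{3} - \frac{3 x^{2}}{2}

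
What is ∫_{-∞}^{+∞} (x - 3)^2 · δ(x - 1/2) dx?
\frac{25}{4}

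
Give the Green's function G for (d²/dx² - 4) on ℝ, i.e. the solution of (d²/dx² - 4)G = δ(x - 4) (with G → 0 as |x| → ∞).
-\frac{e^{-2|x - 4|}}{4}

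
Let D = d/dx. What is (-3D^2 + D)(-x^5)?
5 x^{3} \left(12 - x\right)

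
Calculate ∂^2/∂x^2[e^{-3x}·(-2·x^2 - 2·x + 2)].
2 \left(- 9 x^{2} + 3 x + 13\right) e^{- 3 x}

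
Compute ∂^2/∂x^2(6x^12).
792 x^{10}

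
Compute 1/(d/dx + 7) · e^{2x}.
\frac{e^{2 x}}{9}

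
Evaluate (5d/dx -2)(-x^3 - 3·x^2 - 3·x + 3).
2 x^{3} - 9 x^{2} - 24 x - 21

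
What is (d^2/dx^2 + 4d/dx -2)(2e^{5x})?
86 e^{5 x}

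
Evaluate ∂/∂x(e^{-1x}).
- e^{- x}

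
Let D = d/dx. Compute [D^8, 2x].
16D^{7}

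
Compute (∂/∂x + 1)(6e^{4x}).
30 e^{4 x}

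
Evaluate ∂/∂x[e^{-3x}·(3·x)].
3 \left(1 - 3 x\right) e^{- 3 x}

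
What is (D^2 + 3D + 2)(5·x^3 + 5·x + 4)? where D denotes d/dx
10 x^{3} + 45 x^{2} + 40 x + 23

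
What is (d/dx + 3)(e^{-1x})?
2 e^{- x}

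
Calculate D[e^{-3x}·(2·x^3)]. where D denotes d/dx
6 x^{2} \left(1 - x\right) e^{- 3 x}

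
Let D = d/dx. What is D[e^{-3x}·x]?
\left(1 - 3 x\right) e^{- 3 x}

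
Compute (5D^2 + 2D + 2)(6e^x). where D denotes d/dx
54 e^{x}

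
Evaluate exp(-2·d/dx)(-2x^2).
- 2 x^{2} + 8 x - 8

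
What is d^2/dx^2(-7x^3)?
- 42 x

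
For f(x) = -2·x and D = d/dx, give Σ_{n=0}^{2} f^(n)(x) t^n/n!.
- 2 t - 2 x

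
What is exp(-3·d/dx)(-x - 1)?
2 - x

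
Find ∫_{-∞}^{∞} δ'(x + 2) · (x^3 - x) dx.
-11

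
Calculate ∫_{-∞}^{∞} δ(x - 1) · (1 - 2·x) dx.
-1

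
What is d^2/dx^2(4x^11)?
440 x^{9}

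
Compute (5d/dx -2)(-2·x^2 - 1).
4 x^{2} - 20 x + 2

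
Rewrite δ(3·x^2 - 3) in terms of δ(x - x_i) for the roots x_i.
\frac{\delta(x - 1) + \delta(x + 1)}{6}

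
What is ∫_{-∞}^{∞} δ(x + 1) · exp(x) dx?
e^{-1}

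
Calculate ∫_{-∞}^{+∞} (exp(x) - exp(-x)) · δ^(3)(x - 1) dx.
- 2 \cosh{\left(1 \right)}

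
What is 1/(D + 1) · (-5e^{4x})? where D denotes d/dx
- e^{4 x}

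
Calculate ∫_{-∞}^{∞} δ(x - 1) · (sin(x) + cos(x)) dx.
\cos{\left(1 \right)} + \sin{\left(1 \right)}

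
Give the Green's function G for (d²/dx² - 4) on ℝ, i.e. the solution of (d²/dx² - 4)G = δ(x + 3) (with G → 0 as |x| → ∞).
-\frac{e^{-2|x + 3|}}{4}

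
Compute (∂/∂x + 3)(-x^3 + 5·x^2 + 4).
- 3 x^{3} + 12 x^{2} + 10 x + 12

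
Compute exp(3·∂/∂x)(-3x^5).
- 3 x^{5} - 45 x^{4} - 270 x^{3} - 810 x^{2} - 1215 x - 729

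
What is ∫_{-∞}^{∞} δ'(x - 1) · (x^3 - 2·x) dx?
-1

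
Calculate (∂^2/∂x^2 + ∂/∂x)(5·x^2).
10 x + 10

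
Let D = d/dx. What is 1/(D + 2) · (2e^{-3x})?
- 2 e^{- 3 x}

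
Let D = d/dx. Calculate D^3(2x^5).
120 x^{2}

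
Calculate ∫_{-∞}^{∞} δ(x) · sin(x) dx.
0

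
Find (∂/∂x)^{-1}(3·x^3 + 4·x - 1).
\frac{3 x^{4}}{4} + 2 x^{2} - x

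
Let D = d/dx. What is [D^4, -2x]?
-8D^{3}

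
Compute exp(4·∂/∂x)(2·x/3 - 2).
\frac{2 x}{3} + \frac{2}{3}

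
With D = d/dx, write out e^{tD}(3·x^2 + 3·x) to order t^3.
3 t^{2} + 3 t \left(2 x + 1\right) + 3 x^{2} + 3 x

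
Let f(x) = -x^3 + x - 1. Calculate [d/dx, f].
1 - 3 x^{2}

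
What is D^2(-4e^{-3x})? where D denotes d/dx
- 36 e^{- 3 x}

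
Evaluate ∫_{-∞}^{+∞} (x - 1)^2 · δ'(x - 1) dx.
0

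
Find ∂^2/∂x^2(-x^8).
- 56 x^{6}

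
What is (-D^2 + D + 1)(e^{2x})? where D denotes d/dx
- e^{2 x}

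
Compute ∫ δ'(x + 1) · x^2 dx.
2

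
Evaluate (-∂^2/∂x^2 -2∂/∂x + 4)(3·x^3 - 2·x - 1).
2 x \left(6 x^{2} - 9 x - 13\right)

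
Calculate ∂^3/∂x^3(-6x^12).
- 7920 x^{9}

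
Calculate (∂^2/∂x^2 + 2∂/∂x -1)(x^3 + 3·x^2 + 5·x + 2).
- x^{3} + 3 x^{2} + 13 x + 14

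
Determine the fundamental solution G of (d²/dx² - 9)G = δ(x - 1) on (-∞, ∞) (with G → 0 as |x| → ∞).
-\frac{e^{-3|x - 1|}}{6}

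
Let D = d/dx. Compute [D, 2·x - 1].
2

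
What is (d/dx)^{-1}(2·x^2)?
\frac{2 x^{3}}{3}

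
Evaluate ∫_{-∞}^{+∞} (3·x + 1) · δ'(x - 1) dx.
-3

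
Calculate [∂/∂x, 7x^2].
14 x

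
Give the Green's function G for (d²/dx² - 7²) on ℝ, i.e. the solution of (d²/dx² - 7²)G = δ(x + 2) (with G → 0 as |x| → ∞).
-\frac{e^{-7|x + 2|}}{14}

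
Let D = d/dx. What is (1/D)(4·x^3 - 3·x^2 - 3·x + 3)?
x^{4} - x^{3} - \frac{3 x^{2}}{2} + 3 x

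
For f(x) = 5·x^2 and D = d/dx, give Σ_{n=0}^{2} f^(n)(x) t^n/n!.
5 t^{2} + 10 t x + 5 x^{2}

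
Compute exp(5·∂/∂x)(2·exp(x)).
2 e^{x + 5}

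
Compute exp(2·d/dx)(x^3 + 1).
x^{3} + 6 x^{2} + 12 x + 9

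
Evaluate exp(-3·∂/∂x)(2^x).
2^{x - 3}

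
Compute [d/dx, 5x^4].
20 x^{3}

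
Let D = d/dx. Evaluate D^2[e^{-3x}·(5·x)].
15 \left(3 x - 2\right) e^{- 3 x}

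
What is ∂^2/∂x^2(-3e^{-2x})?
- 12 e^{- 2 x}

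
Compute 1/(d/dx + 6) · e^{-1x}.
\frac{e^{- x}}{5}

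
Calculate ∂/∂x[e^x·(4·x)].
4 \left(x + 1\right) e^{x}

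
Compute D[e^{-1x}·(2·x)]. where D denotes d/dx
2 \left(1 - x\right) e^{- x}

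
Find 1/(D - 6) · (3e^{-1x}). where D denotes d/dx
- \frac{3 e^{- x}}{7}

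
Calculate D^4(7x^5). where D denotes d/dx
840 x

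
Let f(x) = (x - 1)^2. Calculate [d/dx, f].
2 x - 2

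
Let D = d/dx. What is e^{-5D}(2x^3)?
2 x^{3} - 30 x^{2} + 150 x - 250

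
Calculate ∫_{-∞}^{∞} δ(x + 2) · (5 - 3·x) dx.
11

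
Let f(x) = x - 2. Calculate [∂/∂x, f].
1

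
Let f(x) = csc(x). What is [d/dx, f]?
- \cot{\left(x \right)} \csc{\left(x \right)}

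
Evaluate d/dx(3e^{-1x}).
- 3 e^{- x}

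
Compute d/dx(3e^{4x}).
12 e^{4 x}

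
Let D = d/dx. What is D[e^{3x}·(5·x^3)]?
15 x^{2} \left(x + 1\right) e^{3 x}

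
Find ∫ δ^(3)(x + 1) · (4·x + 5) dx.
0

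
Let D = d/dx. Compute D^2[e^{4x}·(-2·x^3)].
- 4 x \left(8 x^{2} + 12 x + 3\right) e^{4 x}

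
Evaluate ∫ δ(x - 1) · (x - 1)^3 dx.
0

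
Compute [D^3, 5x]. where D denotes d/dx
15D^{2}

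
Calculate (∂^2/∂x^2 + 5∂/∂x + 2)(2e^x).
16 e^{x}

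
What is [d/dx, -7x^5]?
- 35 x^{4}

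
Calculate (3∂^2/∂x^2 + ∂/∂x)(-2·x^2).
- 4 x - 12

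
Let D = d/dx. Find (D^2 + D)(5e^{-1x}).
0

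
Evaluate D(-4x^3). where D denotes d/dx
- 12 x^{2}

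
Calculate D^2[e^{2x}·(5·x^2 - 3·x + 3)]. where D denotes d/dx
\left(20 x^{2} + 28 x + 10\right) e^{2 x}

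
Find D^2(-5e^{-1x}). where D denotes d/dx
- 5 e^{- x}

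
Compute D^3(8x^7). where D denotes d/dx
1680 x^{4}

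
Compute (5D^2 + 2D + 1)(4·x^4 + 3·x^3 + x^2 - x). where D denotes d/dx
4 x^{4} + 35 x^{3} + 259 x^{2} + 93 x + 8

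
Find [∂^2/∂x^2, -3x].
-6\frac{d}{dx}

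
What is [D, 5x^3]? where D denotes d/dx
15 x^{2}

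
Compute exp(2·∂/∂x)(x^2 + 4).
x^{2} + 4 x + 8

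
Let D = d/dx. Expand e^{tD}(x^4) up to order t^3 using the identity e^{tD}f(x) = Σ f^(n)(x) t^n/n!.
x \left(4 t^{3} + 6 t^{2} x + 4 t x^{2} + x^{3}\right)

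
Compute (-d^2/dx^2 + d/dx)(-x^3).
3 x \left(2 - x\right)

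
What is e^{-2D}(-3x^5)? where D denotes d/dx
- 3 x^{5} + 30 x^{4} - 120 x^{3} + 240 x^{2} - 240 x + 96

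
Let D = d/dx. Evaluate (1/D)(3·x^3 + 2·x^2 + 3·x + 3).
\frac{3 x^{4}}{4} + \frac{2 x^{3}}{3} + \frac{3 x^{2}}{2} + 3 x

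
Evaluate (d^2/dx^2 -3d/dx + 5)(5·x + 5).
25 x + 10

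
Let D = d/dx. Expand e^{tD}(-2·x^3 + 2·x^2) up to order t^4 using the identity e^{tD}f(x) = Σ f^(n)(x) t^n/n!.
- 2 t^{3} - 2 t^{2} \left(3 x - 1\right) - 2 t x \left(3 x - 2\right) - 2 x^{3} + 2 x^{2}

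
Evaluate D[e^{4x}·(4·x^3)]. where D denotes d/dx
x^{2} \left(16 x + 12\right) e^{4 x}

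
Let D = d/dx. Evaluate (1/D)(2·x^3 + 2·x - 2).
\frac{x^{4}}{2} + x^{2} - 2 x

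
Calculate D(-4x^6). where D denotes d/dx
- 24 x^{5}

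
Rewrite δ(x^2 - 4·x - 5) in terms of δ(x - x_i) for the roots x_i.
\frac{\delta(x + 1) + \delta(x - 5)}{6}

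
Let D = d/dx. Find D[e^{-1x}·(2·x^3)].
2 x^{2} \left(3 - x\right) e^{- x}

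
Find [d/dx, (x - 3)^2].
2 x - 6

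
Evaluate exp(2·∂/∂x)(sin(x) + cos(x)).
\sqrt{2} \sin{\left(x + \frac{\pi}{4} + 2 \right)}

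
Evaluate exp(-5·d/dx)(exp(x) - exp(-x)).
- e^{5 - x} + e^{x - 5}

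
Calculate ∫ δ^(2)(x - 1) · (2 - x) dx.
0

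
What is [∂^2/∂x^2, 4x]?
8\frac{d}{dx}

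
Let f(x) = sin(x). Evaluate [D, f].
\cos{\left(x \right)}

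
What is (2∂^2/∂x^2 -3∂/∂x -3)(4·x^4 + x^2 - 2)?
- 12 x^{4} - 48 x^{3} + 93 x^{2} - 6 x + 10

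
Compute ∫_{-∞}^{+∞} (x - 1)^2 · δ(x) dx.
1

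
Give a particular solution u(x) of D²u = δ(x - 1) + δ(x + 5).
\frac{|x - 1|}{2} + \frac{|x + 5|}{2}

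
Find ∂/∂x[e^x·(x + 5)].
\left(x + 6\right) e^{x}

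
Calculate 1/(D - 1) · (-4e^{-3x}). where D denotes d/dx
e^{- 3 x}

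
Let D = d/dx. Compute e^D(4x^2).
4 x^{2} + 8 x + 4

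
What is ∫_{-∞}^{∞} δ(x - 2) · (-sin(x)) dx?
- \sin{\left(2 \right)}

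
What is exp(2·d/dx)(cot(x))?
\cot{\left(x + 2 \right)}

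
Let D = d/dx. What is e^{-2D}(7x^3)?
7 x^{3} - 42 x^{2} + 84 x - 56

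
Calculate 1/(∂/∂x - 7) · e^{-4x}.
- \frac{e^{- 4 x}}{11}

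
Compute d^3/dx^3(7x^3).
42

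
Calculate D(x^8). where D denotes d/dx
8 x^{7}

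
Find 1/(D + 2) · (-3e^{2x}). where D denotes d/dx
- \frac{3 e^{2 x}}{4}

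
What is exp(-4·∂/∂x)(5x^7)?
5 x^{7} - 140 x^{6} + 1680 x^{5} - 11200 x^{4} + 44800 x^{3} - 107520 x^{2} + 143360 x - 81920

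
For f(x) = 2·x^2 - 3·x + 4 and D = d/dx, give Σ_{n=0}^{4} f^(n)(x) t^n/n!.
2 t^{2} + t \left(4 x - 3\right) + 2 x^{2} - 3 x + 4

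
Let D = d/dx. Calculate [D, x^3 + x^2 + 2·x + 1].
3 x^{2} + 2 x + 2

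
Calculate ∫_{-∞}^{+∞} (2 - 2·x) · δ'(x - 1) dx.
2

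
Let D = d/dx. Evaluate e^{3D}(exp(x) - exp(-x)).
2 \sinh{\left(x + 3 \right)}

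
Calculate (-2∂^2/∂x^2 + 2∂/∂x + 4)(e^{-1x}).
0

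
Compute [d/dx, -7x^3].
- 21 x^{2}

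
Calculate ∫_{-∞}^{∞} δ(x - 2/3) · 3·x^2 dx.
\frac{4}{3}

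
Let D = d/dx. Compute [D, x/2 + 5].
\frac{1}{2}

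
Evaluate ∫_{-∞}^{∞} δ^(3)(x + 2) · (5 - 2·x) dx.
0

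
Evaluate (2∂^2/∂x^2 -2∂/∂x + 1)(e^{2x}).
5 e^{2 x}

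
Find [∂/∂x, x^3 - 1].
3 x^{2}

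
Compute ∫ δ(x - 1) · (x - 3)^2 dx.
4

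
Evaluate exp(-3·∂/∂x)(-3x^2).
- 3 x^{2} + 18 x - 27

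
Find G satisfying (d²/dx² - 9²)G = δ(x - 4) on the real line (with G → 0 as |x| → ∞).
-\frac{e^{-9|x - 4|}}{18}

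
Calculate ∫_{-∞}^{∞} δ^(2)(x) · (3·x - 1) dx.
0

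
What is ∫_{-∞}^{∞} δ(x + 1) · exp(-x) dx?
e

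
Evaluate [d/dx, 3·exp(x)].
3 e^{x}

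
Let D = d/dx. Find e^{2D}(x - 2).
x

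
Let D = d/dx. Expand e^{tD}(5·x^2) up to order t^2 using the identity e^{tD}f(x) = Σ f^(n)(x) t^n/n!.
5 t^{2} + 10 t x + 5 x^{2}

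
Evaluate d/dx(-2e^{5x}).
- 10 e^{5 x}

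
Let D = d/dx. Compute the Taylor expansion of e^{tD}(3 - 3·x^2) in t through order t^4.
- 3 t^{2} - 6 t x - 3 x^{2} + 3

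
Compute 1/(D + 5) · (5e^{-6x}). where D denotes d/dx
- 5 e^{- 6 x}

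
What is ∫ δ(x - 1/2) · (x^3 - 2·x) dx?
- \frac{7}{8}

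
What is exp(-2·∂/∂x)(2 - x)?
4 - x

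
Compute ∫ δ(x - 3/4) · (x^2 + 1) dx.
\frac{25}{16}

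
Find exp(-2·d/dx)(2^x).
2^{x - 2}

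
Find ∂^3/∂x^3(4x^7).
840 x^{4}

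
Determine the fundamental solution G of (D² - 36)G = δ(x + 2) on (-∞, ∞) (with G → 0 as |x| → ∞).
-\frac{e^{-6|x + 2|}}{12}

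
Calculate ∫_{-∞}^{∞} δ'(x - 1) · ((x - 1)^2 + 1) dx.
0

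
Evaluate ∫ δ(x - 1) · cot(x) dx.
\cot{\left(1 \right)}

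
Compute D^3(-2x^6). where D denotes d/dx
- 240 x^{3}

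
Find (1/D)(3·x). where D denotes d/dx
\frac{3 x^{2}}{2}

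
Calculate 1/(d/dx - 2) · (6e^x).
- 6 e^{x}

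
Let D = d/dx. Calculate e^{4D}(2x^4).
2 x^{4} + 32 x^{3} + 192 x^{2} + 512 x + 512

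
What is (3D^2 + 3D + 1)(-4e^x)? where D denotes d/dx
- 28 e^{x}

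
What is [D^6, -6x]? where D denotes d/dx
-36D^{5}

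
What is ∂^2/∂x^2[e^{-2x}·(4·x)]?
16 \left(x - 1\right) e^{- 2 x}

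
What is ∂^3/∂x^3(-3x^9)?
- 1512 x^{6}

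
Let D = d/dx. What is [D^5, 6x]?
30D^{4}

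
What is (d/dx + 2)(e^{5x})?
7 e^{5 x}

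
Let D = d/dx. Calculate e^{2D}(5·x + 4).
5 x + 14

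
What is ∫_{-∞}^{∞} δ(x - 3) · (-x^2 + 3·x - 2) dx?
-2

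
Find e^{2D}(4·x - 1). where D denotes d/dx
4 x + 7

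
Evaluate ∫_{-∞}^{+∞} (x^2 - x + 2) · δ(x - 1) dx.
2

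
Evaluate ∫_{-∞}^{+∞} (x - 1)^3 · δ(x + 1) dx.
-8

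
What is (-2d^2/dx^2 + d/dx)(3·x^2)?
6 x - 12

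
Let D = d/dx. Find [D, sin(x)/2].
\frac{\cos{\left(x \right)}}{2}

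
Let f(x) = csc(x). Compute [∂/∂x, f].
- \cot{\left(x \right)} \csc{\left(x \right)}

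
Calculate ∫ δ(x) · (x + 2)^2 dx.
4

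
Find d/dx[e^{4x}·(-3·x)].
\left(- 12 x - 3\right) e^{4 x}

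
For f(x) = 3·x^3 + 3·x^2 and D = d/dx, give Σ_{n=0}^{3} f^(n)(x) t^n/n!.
3 t^{3} + 3 t^{2} \left(3 x + 1\right) + 3 t x \left(3 x + 2\right) + 3 x^{3} + 3 x^{2}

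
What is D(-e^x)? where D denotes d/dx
- e^{x}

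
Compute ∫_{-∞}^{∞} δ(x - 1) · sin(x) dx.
\sin{\left(1 \right)}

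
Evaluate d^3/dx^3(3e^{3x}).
81 e^{3 x}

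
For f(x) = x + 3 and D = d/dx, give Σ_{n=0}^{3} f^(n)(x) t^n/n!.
t + x + 3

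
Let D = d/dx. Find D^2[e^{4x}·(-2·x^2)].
\left(- 32 x^{2} - 32 x - 4\right) e^{4 x}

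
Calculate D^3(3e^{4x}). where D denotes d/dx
192 e^{4 x}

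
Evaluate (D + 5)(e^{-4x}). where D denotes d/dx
e^{- 4 x}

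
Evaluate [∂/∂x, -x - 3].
-1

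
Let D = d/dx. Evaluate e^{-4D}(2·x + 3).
2 x - 5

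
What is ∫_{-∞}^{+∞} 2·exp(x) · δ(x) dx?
2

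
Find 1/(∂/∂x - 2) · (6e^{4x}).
3 e^{4 x}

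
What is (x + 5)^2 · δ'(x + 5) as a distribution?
0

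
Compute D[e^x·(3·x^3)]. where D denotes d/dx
3 x^{2} \left(x + 3\right) e^{x}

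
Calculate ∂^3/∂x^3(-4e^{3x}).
- 108 e^{3 x}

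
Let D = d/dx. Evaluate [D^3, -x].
-3D^{2}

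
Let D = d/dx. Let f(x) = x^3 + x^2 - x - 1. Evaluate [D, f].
3 x^{2} + 2 x - 1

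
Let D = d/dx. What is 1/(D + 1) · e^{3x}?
\frac{e^{3 x}}{4}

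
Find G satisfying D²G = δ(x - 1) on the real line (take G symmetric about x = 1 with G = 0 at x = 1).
\frac{|x - 1|}{2}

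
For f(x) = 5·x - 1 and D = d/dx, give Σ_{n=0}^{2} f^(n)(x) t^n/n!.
5 t + 5 x - 1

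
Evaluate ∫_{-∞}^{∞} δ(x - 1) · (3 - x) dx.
2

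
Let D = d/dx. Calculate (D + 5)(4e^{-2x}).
12 e^{- 2 x}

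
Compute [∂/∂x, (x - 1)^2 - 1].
2 x - 2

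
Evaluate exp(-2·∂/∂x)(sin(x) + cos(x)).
\sqrt{2} \cos{\left(- x + \frac{\pi}{4} + 2 \right)}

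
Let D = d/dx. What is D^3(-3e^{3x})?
- 81 e^{3 x}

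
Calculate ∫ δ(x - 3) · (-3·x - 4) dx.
-13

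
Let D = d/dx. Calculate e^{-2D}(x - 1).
x - 3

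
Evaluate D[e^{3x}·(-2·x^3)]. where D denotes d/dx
6 x^{2} \left(- x - 1\right) e^{3 x}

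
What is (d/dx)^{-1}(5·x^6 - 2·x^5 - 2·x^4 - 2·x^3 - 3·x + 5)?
\frac{5 x^{7}}{7} - \frac{x^{6}}{3} - \frac{2 x^{5}}{5} - \frac{x^{4}}{2} - \frac{3 x^{2}}{2} + 5 x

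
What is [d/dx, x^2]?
2 x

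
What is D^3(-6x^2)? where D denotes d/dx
0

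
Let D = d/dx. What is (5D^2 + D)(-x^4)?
4 x^{2} \left(- x - 15\right)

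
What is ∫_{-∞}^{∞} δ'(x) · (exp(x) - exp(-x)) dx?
-2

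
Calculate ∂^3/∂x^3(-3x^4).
- 72 x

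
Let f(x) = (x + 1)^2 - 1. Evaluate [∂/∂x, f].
2 x + 2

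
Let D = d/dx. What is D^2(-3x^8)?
- 168 x^{6}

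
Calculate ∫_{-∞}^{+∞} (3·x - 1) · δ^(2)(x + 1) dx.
0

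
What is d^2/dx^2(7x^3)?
42 x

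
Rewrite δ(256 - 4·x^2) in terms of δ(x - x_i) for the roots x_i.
\frac{\delta(x - 8) + \delta(x + 8)}{64}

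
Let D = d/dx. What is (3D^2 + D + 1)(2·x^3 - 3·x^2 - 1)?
2 x^{3} + 3 x^{2} + 30 x - 19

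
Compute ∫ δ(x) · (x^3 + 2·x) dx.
0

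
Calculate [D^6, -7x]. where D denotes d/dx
-42D^{5}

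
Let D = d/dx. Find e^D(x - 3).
x - 2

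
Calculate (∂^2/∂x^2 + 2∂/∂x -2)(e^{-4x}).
6 e^{- 4 x}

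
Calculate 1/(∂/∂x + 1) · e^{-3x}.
- \frac{e^{- 3 x}}{2}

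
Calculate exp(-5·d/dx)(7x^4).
7 x^{4} - 140 x^{3} + 1050 x^{2} - 3500 x + 4375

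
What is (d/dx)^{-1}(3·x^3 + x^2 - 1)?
\frac{3 x^{4}}{4} + \frac{x^{3}}{3} - x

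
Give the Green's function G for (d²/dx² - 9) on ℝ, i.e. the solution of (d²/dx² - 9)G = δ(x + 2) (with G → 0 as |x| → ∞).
-\frac{e^{-3|x + 2|}}{6}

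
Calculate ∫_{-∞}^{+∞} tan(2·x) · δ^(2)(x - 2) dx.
8 \tan{\left(4 \right)} + 8 \tan^{3}{\left(4 \right)}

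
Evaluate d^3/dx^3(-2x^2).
0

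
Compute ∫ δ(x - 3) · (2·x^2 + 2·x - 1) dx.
23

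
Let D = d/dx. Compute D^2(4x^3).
24 x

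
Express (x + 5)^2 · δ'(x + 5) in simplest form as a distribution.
0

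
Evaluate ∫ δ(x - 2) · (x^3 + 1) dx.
9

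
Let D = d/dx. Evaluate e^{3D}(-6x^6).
- 6 x^{6} - 108 x^{5} - 810 x^{4} - 3240 x^{3} - 7290 x^{2} - 8748 x - 4374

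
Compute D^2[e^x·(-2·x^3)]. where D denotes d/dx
- 2 x \left(x^{2} + 6 x + 6\right) e^{x}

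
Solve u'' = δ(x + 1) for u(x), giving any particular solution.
\frac{|x + 1|}{2}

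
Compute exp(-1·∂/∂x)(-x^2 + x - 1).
- x^{2} + 3 x - 3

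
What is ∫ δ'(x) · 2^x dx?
- \log{\left(2 \right)}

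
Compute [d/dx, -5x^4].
- 20 x^{3}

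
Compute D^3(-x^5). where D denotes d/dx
- 60 x^{2}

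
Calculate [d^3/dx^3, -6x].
-18\frac{d^{2}}{dx^{2}}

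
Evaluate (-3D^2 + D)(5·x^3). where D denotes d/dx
15 x \left(x - 6\right)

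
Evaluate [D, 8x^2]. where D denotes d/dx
16 x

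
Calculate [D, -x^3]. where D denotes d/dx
- 3 x^{2}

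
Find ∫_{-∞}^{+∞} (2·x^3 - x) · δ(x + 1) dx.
-1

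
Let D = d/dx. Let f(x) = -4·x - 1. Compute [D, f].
-4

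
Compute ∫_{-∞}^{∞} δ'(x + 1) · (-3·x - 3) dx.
3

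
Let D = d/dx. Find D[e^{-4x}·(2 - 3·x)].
\left(12 x - 11\right) e^{- 4 x}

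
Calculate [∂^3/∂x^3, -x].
-3\frac{d^{2}}{dx^{2}}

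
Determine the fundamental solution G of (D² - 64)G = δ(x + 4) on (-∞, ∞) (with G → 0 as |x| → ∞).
-\frac{e^{-8|x + 4|}}{16}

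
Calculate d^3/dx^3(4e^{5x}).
500 e^{5 x}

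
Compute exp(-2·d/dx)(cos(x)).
\cos{\left(x - 2 \right)}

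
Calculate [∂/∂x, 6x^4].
24 x^{3}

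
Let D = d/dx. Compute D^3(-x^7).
- 210 x^{4}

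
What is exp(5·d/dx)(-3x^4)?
- 3 x^{4} - 60 x^{3} - 450 x^{2} - 1500 x - 1875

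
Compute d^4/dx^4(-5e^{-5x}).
- 3125 e^{- 5 x}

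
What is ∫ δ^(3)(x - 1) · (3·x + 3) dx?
0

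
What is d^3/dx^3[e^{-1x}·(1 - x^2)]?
\left(x^{2} - 6 x + 5\right) e^{- x}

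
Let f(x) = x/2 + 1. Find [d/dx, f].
\frac{1}{2}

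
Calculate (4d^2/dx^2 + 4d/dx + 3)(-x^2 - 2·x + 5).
- 3 x^{2} - 14 x - 1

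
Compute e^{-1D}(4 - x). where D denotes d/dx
5 - x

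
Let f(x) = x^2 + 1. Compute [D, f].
2 x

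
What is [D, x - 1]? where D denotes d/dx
1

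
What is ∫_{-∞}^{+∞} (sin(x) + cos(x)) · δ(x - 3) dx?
\cos{\left(3 \right)} + \sin{\left(3 \right)}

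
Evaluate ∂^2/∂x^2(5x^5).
100 x^{3}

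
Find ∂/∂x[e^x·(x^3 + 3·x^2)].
x \left(x^{2} + 6 x + 6\right) e^{x}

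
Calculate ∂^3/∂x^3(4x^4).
96 x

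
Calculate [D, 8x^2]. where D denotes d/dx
16 x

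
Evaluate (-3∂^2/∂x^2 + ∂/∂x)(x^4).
4 x^{2} \left(x - 9\right)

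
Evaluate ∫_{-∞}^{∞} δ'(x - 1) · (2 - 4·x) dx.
4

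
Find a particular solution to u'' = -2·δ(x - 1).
-|x - 1|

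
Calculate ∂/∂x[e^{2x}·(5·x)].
\left(10 x + 5\right) e^{2 x}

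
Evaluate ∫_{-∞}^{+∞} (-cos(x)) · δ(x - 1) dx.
- \cos{\left(1 \right)}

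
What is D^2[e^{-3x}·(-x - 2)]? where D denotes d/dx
3 \left(- 3 x - 4\right) e^{- 3 x}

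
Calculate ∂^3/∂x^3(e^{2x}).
8 e^{2 x}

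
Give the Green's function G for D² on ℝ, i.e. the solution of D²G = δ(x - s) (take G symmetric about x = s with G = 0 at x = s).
\frac{|x - s|}{2}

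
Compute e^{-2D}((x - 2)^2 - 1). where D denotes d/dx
x^{2} - 8 x + 15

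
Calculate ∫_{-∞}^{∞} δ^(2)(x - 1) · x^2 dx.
2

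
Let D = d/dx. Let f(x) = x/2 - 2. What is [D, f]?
\frac{1}{2}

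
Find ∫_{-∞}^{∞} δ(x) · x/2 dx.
0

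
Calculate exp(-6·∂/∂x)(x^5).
x^{5} - 30 x^{4} + 360 x^{3} - 2160 x^{2} + 6480 x - 7776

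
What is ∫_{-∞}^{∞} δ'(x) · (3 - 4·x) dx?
4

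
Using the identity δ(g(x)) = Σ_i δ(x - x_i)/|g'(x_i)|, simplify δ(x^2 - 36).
\frac{\delta(x - 6) + \delta(x + 6)}{12}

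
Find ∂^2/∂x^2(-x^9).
- 72 x^{7}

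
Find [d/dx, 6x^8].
48 x^{7}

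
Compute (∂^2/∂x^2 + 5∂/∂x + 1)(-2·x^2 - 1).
- 2 x^{2} - 20 x - 5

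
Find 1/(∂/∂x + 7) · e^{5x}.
\frac{e^{5 x}}{12}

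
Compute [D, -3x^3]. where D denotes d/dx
- 9 x^{2}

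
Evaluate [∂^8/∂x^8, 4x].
32\frac{d^{7}}{dx^{7}}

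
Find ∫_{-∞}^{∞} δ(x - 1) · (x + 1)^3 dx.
8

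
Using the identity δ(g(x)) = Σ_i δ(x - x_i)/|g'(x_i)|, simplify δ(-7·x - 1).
\frac{\delta(x + 1/7)}{7}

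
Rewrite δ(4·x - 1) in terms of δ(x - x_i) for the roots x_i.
\frac{\delta(x - 1/4)}{4}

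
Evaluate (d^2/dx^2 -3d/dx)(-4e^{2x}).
8 e^{2 x}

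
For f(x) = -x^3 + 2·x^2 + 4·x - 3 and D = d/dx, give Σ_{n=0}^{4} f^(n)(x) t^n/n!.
- t^{3} + t^{2} \left(2 - 3 x\right) + t \left(- 3 x^{2} + 4 x + 4\right) - x^{3} + 2 x^{2} + 4 x - 3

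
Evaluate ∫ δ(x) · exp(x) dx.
1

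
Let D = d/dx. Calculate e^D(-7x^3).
- 7 x^{3} - 21 x^{2} - 21 x - 7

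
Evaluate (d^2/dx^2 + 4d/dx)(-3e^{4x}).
- 96 e^{4 x}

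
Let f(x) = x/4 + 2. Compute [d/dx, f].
\frac{1}{4}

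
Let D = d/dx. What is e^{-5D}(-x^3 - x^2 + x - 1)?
- x^{3} + 14 x^{2} - 64 x + 94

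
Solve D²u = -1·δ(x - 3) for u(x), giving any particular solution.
-\frac{|x - 3|}{2}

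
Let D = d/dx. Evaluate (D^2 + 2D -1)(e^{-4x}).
7 e^{- 4 x}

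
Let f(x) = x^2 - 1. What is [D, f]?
2 x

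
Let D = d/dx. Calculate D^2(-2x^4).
- 24 x^{2}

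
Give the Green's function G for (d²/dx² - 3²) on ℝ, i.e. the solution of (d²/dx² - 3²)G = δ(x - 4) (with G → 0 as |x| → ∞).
-\frac{e^{-3|x - 4|}}{6}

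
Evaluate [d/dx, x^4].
4 x^{3}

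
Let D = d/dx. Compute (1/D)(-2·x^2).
- \frac{2 x^{3}}{3}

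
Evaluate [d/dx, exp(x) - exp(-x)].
2 \cosh{\left(x \right)}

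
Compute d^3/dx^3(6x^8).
2016 x^{5}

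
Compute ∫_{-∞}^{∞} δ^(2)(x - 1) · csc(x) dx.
\left(2 \cot^{2}{\left(1 \right)} + 1\right) \csc{\left(1 \right)}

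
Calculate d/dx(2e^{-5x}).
- 10 e^{- 5 x}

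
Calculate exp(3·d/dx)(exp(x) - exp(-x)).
2 \sinh{\left(x + 3 \right)}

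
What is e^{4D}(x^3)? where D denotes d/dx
x^{3} + 12 x^{2} + 48 x + 64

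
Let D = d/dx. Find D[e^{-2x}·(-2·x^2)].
4 x \left(x - 1\right) e^{- 2 x}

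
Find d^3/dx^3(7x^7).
1470 x^{4}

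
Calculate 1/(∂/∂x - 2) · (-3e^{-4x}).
\frac{e^{- 4 x}}{2}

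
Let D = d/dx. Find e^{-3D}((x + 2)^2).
x^{2} - 2 x + 1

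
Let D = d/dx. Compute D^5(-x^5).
-120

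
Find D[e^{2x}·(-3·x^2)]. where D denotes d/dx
6 x \left(- x - 1\right) e^{2 x}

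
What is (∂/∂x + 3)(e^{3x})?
6 e^{3 x}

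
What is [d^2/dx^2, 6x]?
12\frac{d}{dx}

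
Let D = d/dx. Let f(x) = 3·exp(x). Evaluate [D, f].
3 e^{x}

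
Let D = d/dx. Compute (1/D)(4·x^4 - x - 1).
\frac{4 x^{5}}{5} - \frac{x^{2}}{2} - x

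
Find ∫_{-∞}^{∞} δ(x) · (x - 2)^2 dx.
4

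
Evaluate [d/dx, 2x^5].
10 x^{4}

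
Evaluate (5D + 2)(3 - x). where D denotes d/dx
1 - 2 x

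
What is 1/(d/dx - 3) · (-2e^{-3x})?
\frac{e^{- 3 x}}{3}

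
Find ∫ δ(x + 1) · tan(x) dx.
- \tan{\left(1 \right)}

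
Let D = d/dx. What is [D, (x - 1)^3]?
3 \left(x - 1\right)^{2}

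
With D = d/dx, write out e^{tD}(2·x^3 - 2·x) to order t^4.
2 t^{3} + 6 t^{2} x + 2 t \left(3 x^{2} - 1\right) + 2 x^{3} - 2 x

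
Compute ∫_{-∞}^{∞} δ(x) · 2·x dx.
0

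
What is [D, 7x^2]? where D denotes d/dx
14 x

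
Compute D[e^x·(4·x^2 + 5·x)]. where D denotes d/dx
\left(4 x^{2} + 13 x + 5\right) e^{x}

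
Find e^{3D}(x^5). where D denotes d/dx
x^{5} + 15 x^{4} + 90 x^{3} + 270 x^{2} + 405 x + 243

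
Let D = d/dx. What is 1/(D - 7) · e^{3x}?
- \frac{e^{3 x}}{4}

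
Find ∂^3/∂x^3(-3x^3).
-18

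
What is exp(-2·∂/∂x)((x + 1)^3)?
x^{3} - 3 x^{2} + 3 x - 1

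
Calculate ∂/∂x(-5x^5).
- 25 x^{4}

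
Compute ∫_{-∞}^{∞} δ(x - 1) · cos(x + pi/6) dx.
\cos{\left(\frac{\pi}{6} + 1 \right)}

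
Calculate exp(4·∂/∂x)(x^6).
x^{6} + 24 x^{5} + 240 x^{4} + 1280 x^{3} + 3840 x^{2} + 6144 x + 4096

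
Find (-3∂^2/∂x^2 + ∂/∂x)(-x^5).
5 x^{3} \left(12 - x\right)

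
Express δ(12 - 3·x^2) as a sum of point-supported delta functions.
\frac{\delta(x - 2) + \delta(x + 2)}{12}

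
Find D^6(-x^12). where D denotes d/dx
- 665280 x^{6}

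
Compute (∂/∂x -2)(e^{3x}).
e^{3 x}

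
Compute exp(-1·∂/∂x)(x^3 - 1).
x^{3} - 3 x^{2} + 3 x - 2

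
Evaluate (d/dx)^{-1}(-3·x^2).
- x^{3}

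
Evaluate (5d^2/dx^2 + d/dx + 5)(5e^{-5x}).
625 e^{- 5 x}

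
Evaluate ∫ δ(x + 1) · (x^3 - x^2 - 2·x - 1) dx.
-1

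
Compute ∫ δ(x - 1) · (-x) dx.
-1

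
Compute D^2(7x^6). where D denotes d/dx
210 x^{4}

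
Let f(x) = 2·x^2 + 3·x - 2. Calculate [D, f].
4 x + 3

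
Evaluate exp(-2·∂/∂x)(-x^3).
- x^{3} + 6 x^{2} - 12 x + 8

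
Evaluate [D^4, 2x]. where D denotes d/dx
8D^{3}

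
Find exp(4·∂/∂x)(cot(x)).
\cot{\left(x + 4 \right)}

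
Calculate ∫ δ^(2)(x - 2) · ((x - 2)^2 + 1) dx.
2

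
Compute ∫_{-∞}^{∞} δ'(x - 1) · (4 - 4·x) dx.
4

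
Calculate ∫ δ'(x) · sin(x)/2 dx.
- \frac{1}{2}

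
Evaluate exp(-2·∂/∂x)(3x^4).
3 x^{4} - 24 x^{3} + 72 x^{2} - 96 x + 48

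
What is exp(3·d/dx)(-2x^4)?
- 2 x^{4} - 24 x^{3} - 108 x^{2} - 216 x - 162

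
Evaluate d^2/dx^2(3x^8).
168 x^{6}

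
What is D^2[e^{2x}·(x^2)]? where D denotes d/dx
\left(4 x^{2} + 8 x + 2\right) e^{2 x}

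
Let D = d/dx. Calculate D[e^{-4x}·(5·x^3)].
x^{2} \left(15 - 20 x\right) e^{- 4 x}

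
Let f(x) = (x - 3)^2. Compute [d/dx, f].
2 x - 6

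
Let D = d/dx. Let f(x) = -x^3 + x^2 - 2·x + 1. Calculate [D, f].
- 3 x^{2} + 2 x - 2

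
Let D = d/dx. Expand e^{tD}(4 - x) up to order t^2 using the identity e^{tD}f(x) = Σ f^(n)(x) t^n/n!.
- t - x + 4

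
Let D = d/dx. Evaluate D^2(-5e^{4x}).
- 80 e^{4 x}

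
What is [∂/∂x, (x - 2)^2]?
2 x - 4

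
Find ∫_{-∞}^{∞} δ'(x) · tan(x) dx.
-1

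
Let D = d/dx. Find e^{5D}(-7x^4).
- 7 x^{4} - 140 x^{3} - 1050 x^{2} - 3500 x - 4375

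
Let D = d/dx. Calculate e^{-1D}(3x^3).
3 x^{3} - 9 x^{2} + 9 x - 3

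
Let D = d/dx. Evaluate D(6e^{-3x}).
- 18 e^{- 3 x}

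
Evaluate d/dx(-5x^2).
- 10 x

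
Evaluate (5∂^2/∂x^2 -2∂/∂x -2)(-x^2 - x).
2 x^{2} + 6 x - 8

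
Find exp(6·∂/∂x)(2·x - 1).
2 x + 11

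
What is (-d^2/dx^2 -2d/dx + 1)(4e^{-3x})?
- 8 e^{- 3 x}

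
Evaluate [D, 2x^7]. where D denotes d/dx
14 x^{6}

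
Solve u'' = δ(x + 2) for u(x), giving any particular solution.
\frac{|x + 2|}{2}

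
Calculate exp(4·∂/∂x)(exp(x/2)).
e^{\frac{x}{2} + 2}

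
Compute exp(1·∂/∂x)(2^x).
2^{x + 1}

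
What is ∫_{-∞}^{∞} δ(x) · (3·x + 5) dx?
5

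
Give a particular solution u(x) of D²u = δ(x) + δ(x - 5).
\frac{|x|}{2} + \frac{|x - 5|}{2}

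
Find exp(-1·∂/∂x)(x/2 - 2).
\frac{x}{2} - \frac{5}{2}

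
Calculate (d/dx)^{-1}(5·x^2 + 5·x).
\frac{5 x^{3}}{3} + \frac{5 x^{2}}{2}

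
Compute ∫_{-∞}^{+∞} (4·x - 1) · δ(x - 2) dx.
7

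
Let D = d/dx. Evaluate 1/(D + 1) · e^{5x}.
\frac{e^{5 x}}{6}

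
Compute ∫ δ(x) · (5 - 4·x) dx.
5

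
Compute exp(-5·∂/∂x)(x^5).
x^{5} - 25 x^{4} + 250 x^{3} - 1250 x^{2} + 3125 x - 3125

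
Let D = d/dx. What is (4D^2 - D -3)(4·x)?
- 12 x - 4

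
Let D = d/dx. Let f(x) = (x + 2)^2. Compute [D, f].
2 x + 4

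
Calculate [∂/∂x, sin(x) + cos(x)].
- \sin{\left(x \right)} + \cos{\left(x \right)}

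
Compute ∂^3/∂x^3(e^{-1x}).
- e^{- x}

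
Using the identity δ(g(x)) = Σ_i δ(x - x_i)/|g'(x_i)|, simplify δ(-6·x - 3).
\frac{\delta(x + 1/2)}{6}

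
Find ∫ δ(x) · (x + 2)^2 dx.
4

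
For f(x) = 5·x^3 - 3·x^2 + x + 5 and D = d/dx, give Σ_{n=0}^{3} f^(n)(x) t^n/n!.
5 t^{3} + t^{2} \left(15 x - 3\right) + t \left(15 x^{2} - 6 x + 1\right) + 5 x^{3} - 3 x^{2} + x + 5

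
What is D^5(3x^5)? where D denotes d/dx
360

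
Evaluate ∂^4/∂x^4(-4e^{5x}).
- 2500 e^{5 x}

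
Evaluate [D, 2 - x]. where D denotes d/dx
-1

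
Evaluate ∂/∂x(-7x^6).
- 42 x^{5}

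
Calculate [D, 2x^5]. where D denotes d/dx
10 x^{4}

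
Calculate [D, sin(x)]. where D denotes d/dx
\cos{\left(x \right)}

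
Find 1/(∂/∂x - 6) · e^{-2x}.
- \frac{e^{- 2 x}}{8}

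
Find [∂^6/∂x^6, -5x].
-30\frac{d^{5}}{dx^{5}}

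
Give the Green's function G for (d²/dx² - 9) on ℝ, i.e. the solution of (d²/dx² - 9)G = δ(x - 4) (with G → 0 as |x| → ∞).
-\frac{e^{-3|x - 4|}}{6}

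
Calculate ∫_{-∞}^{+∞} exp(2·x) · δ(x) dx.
1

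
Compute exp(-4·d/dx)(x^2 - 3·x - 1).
x^{2} - 11 x + 27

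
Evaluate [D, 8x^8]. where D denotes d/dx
64 x^{7}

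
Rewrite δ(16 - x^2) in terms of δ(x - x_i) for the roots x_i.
\frac{\delta(x - 4) + \delta(x + 4)}{8}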